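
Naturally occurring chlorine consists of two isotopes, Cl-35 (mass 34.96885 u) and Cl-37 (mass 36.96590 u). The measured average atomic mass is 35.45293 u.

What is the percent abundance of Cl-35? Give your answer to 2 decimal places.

Writing the weighted mean with unknown fraction x of Cl-35:
34.96885·x + 36.96590·(1 − x) = 35.45293
(34.96885 − 36.96590)·x = 35.45293 − 36.96590
x = -1.51297 / -1.99705 = 0.75760 → 75.76% Cl-35, 24.24% Cl-37.

75.76%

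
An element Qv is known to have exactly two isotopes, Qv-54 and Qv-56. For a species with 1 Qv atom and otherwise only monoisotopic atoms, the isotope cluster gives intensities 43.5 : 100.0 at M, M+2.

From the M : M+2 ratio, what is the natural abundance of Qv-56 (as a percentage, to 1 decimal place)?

Let p = fractional abundance of Qv-54. I(M+2)/I(M) = [C(1,1)·p^0·(1−p)] / p^1 = 1·(1−p)/p = 100.0/43.5 = 2.2989
(1−p)/p = 2.2989/1 = 2.2989  ⇒  p = 1/(1 + 2.2989) = 0.3031
Qv-54: 30.3%, Qv-56: 69.7%.

69.7%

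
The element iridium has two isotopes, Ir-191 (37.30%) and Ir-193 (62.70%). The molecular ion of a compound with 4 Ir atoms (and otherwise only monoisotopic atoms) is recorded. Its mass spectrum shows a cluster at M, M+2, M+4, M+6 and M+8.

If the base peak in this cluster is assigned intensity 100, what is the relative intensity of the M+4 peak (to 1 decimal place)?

89.2

Binomial terms of (0.3730 + 0.6270)^4: M 0.0194, M+2 0.1302, M+4 0.3282, M+6 0.3678, M+8 0.1546 → M+6 is the base peak.
P(M+6) = C(4,3) × 0.3730^1 × 0.6270^3 = 4 × 0.3730 × 0.24649188 = 0.367766 (base)
P(M+4) = C(4,2) × 0.3730^2 × 0.6270^2 = 6 × 0.139129 × 0.393129 = 0.328174
Relative intensity = 0.328174 / 0.367766 × 100 = 89.2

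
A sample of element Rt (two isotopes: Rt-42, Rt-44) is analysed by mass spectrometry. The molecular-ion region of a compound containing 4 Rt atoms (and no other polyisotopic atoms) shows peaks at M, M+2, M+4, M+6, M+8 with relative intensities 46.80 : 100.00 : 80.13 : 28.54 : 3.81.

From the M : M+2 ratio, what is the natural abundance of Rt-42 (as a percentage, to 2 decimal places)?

65.18%

Let p = fractional abundance of Rt-42. I(M+2)/I(M) = [C(4,1)·p^3·(1−p)] / p^4 = 4·(1−p)/p = 100.00/46.80 = 2.1368
(1−p)/p = 2.1368/4 = 0.5342  ⇒  p = 1/(1 + 0.5342) = 0.6518
Rt-42: 65.18%, Rt-44: 34.82%.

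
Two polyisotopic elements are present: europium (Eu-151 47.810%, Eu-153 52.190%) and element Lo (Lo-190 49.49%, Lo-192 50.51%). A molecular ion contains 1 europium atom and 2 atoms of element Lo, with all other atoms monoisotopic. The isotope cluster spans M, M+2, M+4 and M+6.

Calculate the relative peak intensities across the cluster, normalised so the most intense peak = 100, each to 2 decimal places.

30.58 : 95.81 : 100.00 : 34.77

Europium pattern (n=1): 0.4781 : 0.5219
Element Lo pattern (n=2): 0.24492601 : 0.49994798 : 0.25512601
Convolve the two distributions (both contribute in 2-u steps):
  M: 0.4781×0.24492601 = 0.117099
  M+2: 0.4781×0.49994798 + 0.5219×0.24492601 = 0.366852
  M+4: 0.4781×0.25512601 + 0.5219×0.49994798 = 0.382899
  M+6: 0.5219×0.25512601 = 0.133150
Scale to base peak (0.382899) = 100: 30.58 : 95.81 : 100.00 : 34.77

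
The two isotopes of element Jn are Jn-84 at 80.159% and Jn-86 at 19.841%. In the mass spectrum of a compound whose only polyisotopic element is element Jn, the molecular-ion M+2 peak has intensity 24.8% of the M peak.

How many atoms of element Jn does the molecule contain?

1

With n Jn atoms, P(M+2)/P(M) = C(n,1)·p^(n−1)q / p^n = n·q/p = n · 0.19841/0.80159.
n = 0.248 × 0.80159/0.19841 = 1.00 ≈ 1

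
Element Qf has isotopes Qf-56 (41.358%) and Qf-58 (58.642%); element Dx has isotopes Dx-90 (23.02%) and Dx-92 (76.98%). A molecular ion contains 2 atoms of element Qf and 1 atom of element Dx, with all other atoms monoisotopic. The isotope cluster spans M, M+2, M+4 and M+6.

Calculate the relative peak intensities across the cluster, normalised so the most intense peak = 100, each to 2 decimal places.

Element Qf pattern (n=2): 0.17104842 : 0.48506317 : 0.34388842
Element Dx pattern (n=1): 0.2302 : 0.7698
Convolve the two distributions (both contribute in 2-u steps):
  M: 0.17104842×0.2302 = 0.039375
  M+2: 0.17104842×0.7698 + 0.48506317×0.2302 = 0.243335
  M+4: 0.48506317×0.7698 + 0.34388842×0.2302 = 0.452565
  M+6: 0.34388842×0.7698 = 0.264725
Scale to base peak (0.452565) = 100: 8.70 : 53.77 : 100.00 : 58.49

8.70 : 53.77 : 100.00 : 58.49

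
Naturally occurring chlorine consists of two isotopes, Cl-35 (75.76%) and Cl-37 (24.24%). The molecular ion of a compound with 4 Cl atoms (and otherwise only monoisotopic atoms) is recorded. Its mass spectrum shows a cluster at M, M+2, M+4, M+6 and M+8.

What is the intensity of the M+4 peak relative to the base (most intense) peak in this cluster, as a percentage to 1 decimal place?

48.0%

Term probabilities: M 0.3294, M+2 0.4216, M+4 0.2023, M+6 0.0432, M+8 0.0035. Base peak = M+2.
P(M+2) = C(4,1) × 0.7576^3 × 0.2424^1 = 4 × 0.4348304 × 0.2424 = 0.421612 (base)
P(M+4) = C(4,2) × 0.7576^2 × 0.2424^2 = 6 × 0.57395776 × 0.05875776 = 0.202347
Relative intensity = 0.202347 / 0.421612 × 100 = 48.0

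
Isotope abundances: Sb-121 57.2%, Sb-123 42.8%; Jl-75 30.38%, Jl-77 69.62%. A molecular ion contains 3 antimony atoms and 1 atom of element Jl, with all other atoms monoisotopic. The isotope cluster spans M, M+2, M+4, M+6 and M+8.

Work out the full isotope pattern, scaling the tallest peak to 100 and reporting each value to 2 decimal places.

Antimony pattern (n=3): 0.18714925 : 0.42010426 : 0.31434374 : 0.07840275
Element Jl pattern (n=1): 0.3038 : 0.6962
Convolve the two distributions (both contribute in 2-u steps):
  M: 0.18714925×0.3038 = 0.056856
  M+2: 0.18714925×0.6962 + 0.42010426×0.3038 = 0.257921
  M+4: 0.42010426×0.6962 + 0.31434374×0.3038 = 0.387974
  M+6: 0.31434374×0.6962 + 0.07840275×0.3038 = 0.242665
  M+8: 0.07840275×0.6962 = 0.054584
Scale to base peak (0.387974) = 100: 14.65 : 66.48 : 100.00 : 62.55 : 14.07

14.65 : 66.48 : 100.00 : 62.55 : 14.07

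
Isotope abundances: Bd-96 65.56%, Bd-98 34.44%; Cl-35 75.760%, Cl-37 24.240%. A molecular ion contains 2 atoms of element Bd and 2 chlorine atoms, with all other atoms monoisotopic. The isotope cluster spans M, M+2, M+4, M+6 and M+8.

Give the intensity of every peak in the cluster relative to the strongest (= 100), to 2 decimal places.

Element Bd pattern (n=2): 0.42981136 : 0.45157728 : 0.11861136
Chlorine pattern (n=2): 0.57395776 : 0.36728448 : 0.05875776
Convolve the two distributions (both contribute in 2-u steps):
  M: 0.42981136×0.57395776 = 0.246694
  M+2: 0.42981136×0.36728448 + 0.45157728×0.57395776 = 0.417049
  M+4: 0.42981136×0.05875776 + 0.45157728×0.36728448 + 0.11861136×0.57395776 = 0.259190
  M+6: 0.45157728×0.05875776 + 0.11861136×0.36728448 = 0.070098
  M+8: 0.11861136×0.05875776 = 0.006969
Scale to base peak (0.417049) = 100: 59.15 : 100.00 : 62.15 : 16.81 : 1.67

59.15 : 100.00 : 62.15 : 16.81 : 1.67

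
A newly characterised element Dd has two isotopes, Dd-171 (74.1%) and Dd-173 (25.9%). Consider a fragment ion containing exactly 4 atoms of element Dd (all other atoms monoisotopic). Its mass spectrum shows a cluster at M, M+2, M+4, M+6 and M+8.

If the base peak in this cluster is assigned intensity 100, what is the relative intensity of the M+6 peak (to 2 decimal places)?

(0.741 + 0.259)^4 gives M 0.3015, M+2 0.4215, M+4 0.2210, M+6 0.0515, M+8 0.0045; the largest is M+2.
P(M+2) = C(4,1) × 0.741^3 × 0.259^1 = 4 × 0.40686902 × 0.2590 = 0.421516 (base)
P(M+6) = C(4,3) × 0.741^1 × 0.259^3 = 4 × 0.7410 × 0.01737398 = 0.051496
Relative intensity = 0.051496 / 0.421516 × 100 = 12.22

12.22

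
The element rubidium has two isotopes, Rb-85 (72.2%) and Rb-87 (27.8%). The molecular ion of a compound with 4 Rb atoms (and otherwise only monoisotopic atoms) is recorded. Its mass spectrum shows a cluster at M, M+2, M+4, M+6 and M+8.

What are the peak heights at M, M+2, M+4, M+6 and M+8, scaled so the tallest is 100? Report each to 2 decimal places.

Expanding (0.722 + 0.278)^4:
P(M) = 0.722^4 = 0.271737
P(M+2) = 4 × 0.722^3 × 0.278^1 = 0.418520
P(M+4) = 6 × 0.722^2 × 0.278^2 = 0.241721
P(M+6) = 4 × 0.722^1 × 0.278^3 = 0.062049
P(M+8) = 0.278^4 = 0.005973
The M+2 peak is largest (0.418520); scaling to 100 gives 64.93 : 100.00 : 57.76 : 14.83 : 1.43.

64.93 : 100.00 : 57.76 : 14.83 : 1.43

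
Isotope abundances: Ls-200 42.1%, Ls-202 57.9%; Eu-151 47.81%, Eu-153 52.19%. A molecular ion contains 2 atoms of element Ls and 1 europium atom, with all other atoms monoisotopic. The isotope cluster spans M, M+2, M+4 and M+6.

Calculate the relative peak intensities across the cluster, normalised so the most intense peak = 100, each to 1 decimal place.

Element Ls pattern (n=2): 0.177241 : 0.487518 : 0.335241
Europium pattern (n=1): 0.4781 : 0.5219
Convolve the two distributions (both contribute in 2-u steps):
  M: 0.177241×0.4781 = 0.084739
  M+2: 0.177241×0.5219 + 0.487518×0.4781 = 0.325584
  M+4: 0.487518×0.5219 + 0.335241×0.4781 = 0.414714
  M+6: 0.335241×0.5219 = 0.174962
Scale to base peak (0.414714) = 100: 20.4 : 78.5 : 100.0 : 42.2

20.4 : 78.5 : 100.0 : 42.2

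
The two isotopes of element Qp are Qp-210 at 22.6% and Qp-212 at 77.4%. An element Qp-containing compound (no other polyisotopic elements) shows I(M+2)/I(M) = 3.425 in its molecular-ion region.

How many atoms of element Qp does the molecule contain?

1

The M+2/M ratio from n Qp atoms is n · q/p = n · 0.774/0.226.
n = 3.425 × 0.226/0.774 = 1.00 ≈ 1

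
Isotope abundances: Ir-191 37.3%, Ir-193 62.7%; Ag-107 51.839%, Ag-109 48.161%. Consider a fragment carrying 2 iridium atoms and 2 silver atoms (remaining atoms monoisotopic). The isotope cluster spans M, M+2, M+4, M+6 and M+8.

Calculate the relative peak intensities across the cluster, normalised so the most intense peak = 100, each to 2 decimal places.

Iridium pattern (n=2): 0.139129 : 0.467742 : 0.393129
Silver pattern (n=2): 0.26872819 : 0.49932362 : 0.23194819
Convolve the two distributions (both contribute in 2-u steps):
  M: 0.139129×0.26872819 = 0.037388
  M+2: 0.139129×0.49932362 + 0.467742×0.26872819 = 0.195166
  M+4: 0.139129×0.23194819 + 0.467742×0.49932362 + 0.393129×0.26872819 = 0.371470
  M+6: 0.467742×0.23194819 + 0.393129×0.49932362 = 0.304791
  M+8: 0.393129×0.23194819 = 0.091186
Scale to base peak (0.371470) = 100: 10.06 : 52.54 : 100.00 : 82.05 : 24.55

10.06 : 52.54 : 100.00 : 82.05 : 24.55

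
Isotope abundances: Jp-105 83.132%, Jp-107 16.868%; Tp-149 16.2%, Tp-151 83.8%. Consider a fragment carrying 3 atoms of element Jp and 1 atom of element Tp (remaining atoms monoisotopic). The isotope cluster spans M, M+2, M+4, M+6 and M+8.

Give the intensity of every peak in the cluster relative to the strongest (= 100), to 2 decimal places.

Element Jp pattern (n=3): 0.57451938 : 0.34972067 : 0.0709605 : 0.00479944
Element Tp pattern (n=1): 0.1620 : 0.8380
Convolve the two distributions (both contribute in 2-u steps):
  M: 0.57451938×0.1620 = 0.093072
  M+2: 0.57451938×0.8380 + 0.34972067×0.1620 = 0.538102
  M+4: 0.34972067×0.8380 + 0.0709605×0.1620 = 0.304562
  M+6: 0.0709605×0.8380 + 0.00479944×0.1620 = 0.060242
  M+8: 0.00479944×0.8380 = 0.004022
Scale to base peak (0.538102) = 100: 17.30 : 100.00 : 56.60 : 11.20 : 0.75

17.30 : 100.00 : 56.60 : 11.20 : 0.75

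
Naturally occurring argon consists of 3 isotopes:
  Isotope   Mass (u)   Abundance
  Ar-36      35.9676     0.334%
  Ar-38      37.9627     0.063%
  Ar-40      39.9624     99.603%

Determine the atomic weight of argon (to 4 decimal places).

39.9478 u

Average mass = Σ (abundance × isotope mass) = 0.00334 × 35.9676 + 0.00063 × 37.9627 + 0.99603 × 39.9624
= 0.12013 + 0.02392 + 39.80375 = 39.94780 u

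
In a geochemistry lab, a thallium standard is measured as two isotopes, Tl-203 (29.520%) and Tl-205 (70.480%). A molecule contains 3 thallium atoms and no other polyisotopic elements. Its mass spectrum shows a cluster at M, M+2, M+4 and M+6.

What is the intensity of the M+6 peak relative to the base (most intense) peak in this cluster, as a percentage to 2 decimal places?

Term probabilities: M 0.0257, M+2 0.1843, M+4 0.4399, M+6 0.3501. Base peak = M+4.
P(M+4) = C(3,2) × 0.29520^1 × 0.70480^2 = 3 × 0.2952 × 0.49674304 = 0.439916 (base)
P(M+6) = C(3,3) × 0.29520^0 × 0.70480^3 = 1 × 1.0000 × 0.35010449 = 0.350104
Relative intensity = 0.350104 / 0.439916 × 100 = 79.58

79.58%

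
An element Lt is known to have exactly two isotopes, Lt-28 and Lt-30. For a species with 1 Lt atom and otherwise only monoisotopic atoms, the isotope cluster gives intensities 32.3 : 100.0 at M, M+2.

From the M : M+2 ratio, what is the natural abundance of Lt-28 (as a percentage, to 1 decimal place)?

Let p = fractional abundance of Lt-28. I(M+2)/I(M) = [C(1,1)·p^0·(1−p)] / p^1 = 1·(1−p)/p = 100.0/32.3 = 3.0960
(1−p)/p = 3.0960/1 = 3.0960  ⇒  p = 1/(1 + 3.0960) = 0.2441
Lt-28: 24.4%, Lt-30: 75.6%.

24.4%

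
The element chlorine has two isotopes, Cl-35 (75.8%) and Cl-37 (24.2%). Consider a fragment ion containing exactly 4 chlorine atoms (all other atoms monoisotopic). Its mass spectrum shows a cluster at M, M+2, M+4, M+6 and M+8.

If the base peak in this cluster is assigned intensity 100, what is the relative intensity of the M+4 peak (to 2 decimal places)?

Term probabilities: M 0.3301, M+2 0.4216, M+4 0.2019, M+6 0.0430, M+8 0.0034. Base peak = M+2.
P(M+2) = C(4,1) × 0.758^3 × 0.242^1 = 4 × 0.43551951 × 0.2420 = 0.421583 (base)
P(M+4) = C(4,2) × 0.758^2 × 0.242^2 = 6 × 0.574564 × 0.058564 = 0.201893
Relative intensity = 0.201893 / 0.421583 × 100 = 47.89

47.89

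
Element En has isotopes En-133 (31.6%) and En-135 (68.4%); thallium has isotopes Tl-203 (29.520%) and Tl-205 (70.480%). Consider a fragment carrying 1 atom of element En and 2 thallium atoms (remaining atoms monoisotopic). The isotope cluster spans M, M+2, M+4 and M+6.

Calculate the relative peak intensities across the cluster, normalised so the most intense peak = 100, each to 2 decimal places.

6.24 : 43.27 : 100.00 : 76.94

Element En pattern (n=1): 0.3160 : 0.6840
Thallium pattern (n=2): 0.08714304 : 0.41611392 : 0.49674304
Convolve the two distributions (both contribute in 2-u steps):
  M: 0.3160×0.08714304 = 0.027537
  M+2: 0.3160×0.41611392 + 0.6840×0.08714304 = 0.191098
  M+4: 0.3160×0.49674304 + 0.6840×0.41611392 = 0.441593
  M+6: 0.6840×0.49674304 = 0.339772
Scale to base peak (0.441593) = 100: 6.24 : 43.27 : 100.00 : 76.94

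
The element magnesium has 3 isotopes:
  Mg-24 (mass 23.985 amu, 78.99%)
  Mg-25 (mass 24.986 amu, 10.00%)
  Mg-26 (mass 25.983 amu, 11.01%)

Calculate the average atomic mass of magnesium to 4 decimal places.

24.3051 amu

Ar = Σ fᵢ·mᵢ = 0.7899 × 23.985 + 0.1000 × 24.986 + 0.1101 × 25.983
= 18.94575 + 2.49860 + 2.86073 = 24.30508 amu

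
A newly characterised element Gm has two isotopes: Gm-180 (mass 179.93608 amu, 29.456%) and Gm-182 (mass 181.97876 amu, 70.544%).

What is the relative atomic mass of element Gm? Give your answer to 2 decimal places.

181.38 amu

Average mass = Σ (abundance × isotope mass) = 0.29456 × 179.93608 + 0.70544 × 181.97876
= 53.001972 + 128.375096 = 181.377068 amu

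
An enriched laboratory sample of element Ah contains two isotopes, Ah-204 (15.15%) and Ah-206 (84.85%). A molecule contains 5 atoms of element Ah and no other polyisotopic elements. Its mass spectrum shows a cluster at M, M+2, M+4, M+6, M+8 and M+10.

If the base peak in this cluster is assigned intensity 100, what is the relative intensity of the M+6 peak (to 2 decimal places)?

31.88

Term probabilities: M 0.0001, M+2 0.0022, M+4 0.0250, M+6 0.1402, M+8 0.3926, M+10 0.4398. Base peak = M+10.
P(M+10) = C(5,5) × 0.1515^0 × 0.8485^5 = 1 × 1.0000 × 0.43980406 = 0.439804 (base)
P(M+6) = C(5,3) × 0.1515^2 × 0.8485^3 = 10 × 0.02295225 × 0.61087948 = 0.140211
Relative intensity = 0.140211 / 0.439804 × 100 = 31.88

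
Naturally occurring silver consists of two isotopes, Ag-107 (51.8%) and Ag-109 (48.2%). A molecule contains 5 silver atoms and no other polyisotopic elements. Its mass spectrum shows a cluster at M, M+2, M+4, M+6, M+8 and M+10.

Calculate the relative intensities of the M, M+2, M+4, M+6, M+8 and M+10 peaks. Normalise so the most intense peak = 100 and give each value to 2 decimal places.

11.55 : 53.73 : 100.00 : 93.05 : 43.29 : 8.06

Each Ag atom is independently Ag-107 (p = 0.518) or Ag-109 (q = 0.482); the cluster is the binomial expansion (p + q)^5.
P(M) = 0.518^5 = 0.037295
P(M+2) = 5 × 0.518^4 × 0.482^1 = 0.173515
P(M+4) = 10 × 0.518^3 × 0.482^2 = 0.322911
P(M+6) = 10 × 0.518^2 × 0.482^3 = 0.300470
P(M+8) = 5 × 0.518^1 × 0.482^4 = 0.139794
P(M+10) = 0.482^5 = 0.026016
The M+4 peak is largest (0.322911); scaling to 100 gives 11.55 : 53.73 : 100.00 : 93.05 : 43.29 : 8.06.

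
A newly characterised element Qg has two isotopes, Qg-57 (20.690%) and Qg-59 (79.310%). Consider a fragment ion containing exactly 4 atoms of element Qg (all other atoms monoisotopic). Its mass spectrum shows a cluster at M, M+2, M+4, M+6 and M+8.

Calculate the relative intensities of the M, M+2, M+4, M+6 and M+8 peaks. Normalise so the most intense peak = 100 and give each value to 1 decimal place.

0.4 : 6.8 : 39.1 : 100.0 : 95.8

The 4 Qg atoms are independent, so intensities follow the terms of (0.20690 + 0.79310)^4.
P(M) = 0.20690^4 = 0.001832
P(M+2) = 4 × 0.20690^3 × 0.79310^1 = 0.028098
P(M+4) = 6 × 0.20690^2 × 0.79310^2 = 0.161558
P(M+6) = 4 × 0.20690^1 × 0.79310^3 = 0.412861
P(M+8) = 0.79310^4 = 0.395651
The M+6 peak is largest (0.412861); scaling to 100 gives 0.4 : 6.8 : 39.1 : 100.0 : 95.8.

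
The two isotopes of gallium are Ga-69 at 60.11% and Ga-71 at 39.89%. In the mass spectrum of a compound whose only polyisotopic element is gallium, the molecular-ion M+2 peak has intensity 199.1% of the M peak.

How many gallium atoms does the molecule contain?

For n independent Ga atoms, I(M+2)/I(M) = n · (abundance Ga-71) / (abundance Ga-69) = n · 0.3989/0.6011.
n = 1.991 × 0.6011/0.3989 = 3.00 ≈ 3

3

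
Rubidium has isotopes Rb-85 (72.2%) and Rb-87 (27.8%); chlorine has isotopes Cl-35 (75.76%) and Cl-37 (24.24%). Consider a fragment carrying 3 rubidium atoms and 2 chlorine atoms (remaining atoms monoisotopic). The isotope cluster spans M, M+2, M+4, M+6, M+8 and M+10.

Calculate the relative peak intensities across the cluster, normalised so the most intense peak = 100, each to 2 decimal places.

55.71 : 100.00 : 71.66 : 25.62 : 4.57 : 0.33

Rubidium pattern (n=3): 0.37636705 : 0.43475086 : 0.16739714 : 0.02148495
Chlorine pattern (n=2): 0.57395776 : 0.36728448 : 0.05875776
Convolve the two distributions (both contribute in 2-u steps):
  M: 0.37636705×0.57395776 = 0.216019
  M+2: 0.37636705×0.36728448 + 0.43475086×0.57395776 = 0.387762
  M+4: 0.37636705×0.05875776 + 0.43475086×0.36728448 + 0.16739714×0.57395776 = 0.277871
  M+6: 0.43475086×0.05875776 + 0.16739714×0.36728448 + 0.02148495×0.57395776 = 0.099359
  M+8: 0.16739714×0.05875776 + 0.02148495×0.36728448 = 0.017727
  M+10: 0.02148495×0.05875776 = 0.001262
Scale to base peak (0.387762) = 100: 55.71 : 100.00 : 71.66 : 25.62 : 4.57 : 0.33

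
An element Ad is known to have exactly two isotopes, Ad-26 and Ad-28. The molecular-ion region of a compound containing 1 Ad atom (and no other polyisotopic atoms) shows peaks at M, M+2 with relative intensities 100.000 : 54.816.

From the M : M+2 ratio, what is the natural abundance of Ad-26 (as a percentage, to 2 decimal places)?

Write p for the Ad-26 fraction. I(M+2)/I(M) = [C(1,1)·p^0·(1−p)] / p^1 = 1·(1−p)/p = 54.816/100.000 = 0.5482
(1−p)/p = 0.5482/1 = 0.5482  ⇒  p = 1/(1 + 0.5482) = 0.6459
Ad-26: 64.59%, Ad-28: 35.41%.

64.59%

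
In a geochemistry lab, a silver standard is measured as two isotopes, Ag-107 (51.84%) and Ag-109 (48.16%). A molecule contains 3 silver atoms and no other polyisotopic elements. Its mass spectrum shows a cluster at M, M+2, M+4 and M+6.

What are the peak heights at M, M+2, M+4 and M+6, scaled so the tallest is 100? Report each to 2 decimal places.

The 3 Ag atoms are independent, so intensities follow the terms of (0.5184 + 0.4816)^3.
P(M) = 0.5184^3 = 0.139314
P(M+2) = 3 × 0.5184^2 × 0.4816^1 = 0.388273
P(M+4) = 3 × 0.5184^1 × 0.4816^2 = 0.360711
P(M+6) = 0.4816^3 = 0.111702
The M+2 peak is largest (0.388273); scaling to 100 gives 35.88 : 100.00 : 92.90 : 28.77.

35.88 : 100.00 : 92.90 : 28.77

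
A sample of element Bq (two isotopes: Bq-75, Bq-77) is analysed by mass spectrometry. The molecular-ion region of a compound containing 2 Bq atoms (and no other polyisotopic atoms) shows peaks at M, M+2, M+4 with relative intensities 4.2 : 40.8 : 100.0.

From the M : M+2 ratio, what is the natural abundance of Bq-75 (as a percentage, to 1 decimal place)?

17.1%

Write p for the Bq-75 fraction. I(M+2)/I(M) = [C(2,1)·p^1·(1−p)] / p^2 = 2·(1−p)/p = 40.8/4.2 = 9.7143
(1−p)/p = 9.7143/2 = 4.8571  ⇒  p = 1/(1 + 4.8571) = 0.1707
Bq-75: 17.1%, Bq-77: 82.9%.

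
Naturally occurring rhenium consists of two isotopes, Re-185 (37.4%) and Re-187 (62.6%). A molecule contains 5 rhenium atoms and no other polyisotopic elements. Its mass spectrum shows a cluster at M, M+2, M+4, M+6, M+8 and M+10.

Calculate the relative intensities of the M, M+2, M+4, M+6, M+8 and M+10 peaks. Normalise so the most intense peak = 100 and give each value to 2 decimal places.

2.13 : 17.85 : 59.74 : 100.00 : 83.69 : 28.02

Expanding (0.374 + 0.626)^5:
P(M) = 0.374^5 = 0.007317
P(M+2) = 5 × 0.374^4 × 0.626^1 = 0.061239
P(M+4) = 10 × 0.374^3 × 0.626^2 = 0.205005
P(M+6) = 10 × 0.374^2 × 0.626^3 = 0.343136
P(M+8) = 5 × 0.374^1 × 0.626^4 = 0.287170
P(M+10) = 0.626^5 = 0.096133
The M+6 peak is largest (0.343136); scaling to 100 gives 2.13 : 17.85 : 59.74 : 100.00 : 83.69 : 28.02.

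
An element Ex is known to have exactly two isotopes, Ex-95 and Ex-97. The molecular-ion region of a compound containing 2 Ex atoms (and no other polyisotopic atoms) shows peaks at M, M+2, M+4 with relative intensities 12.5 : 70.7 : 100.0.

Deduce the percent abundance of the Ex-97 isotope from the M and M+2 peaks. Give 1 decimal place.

73.9%

If p is the fraction of Ex that is Ex-95, then I(M+2)/I(M) = [C(2,1)·p^1·(1−p)] / p^2 = 2·(1−p)/p = 70.7/12.5 = 5.6560
(1−p)/p = 5.6560/2 = 2.8280  ⇒  p = 1/(1 + 2.8280) = 0.2612
Ex-95: 26.1%, Ex-97: 73.9%.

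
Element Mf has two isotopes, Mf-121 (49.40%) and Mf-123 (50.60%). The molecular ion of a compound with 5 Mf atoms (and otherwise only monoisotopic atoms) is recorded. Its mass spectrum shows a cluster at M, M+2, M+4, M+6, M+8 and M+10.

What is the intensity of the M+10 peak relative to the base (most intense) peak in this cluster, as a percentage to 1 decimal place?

10.5%

Term probabilities: M 0.0294, M+2 0.1507, M+4 0.3087, M+6 0.3162, M+8 0.1619, M+10 0.0332. Base peak = M+6.
P(M+6) = C(5,3) × 0.4940^2 × 0.5060^3 = 10 × 0.244036 × 0.12955422 = 0.316159 (base)
P(M+10) = C(5,5) × 0.4940^0 × 0.5060^5 = 1 × 1.0000 × 0.03317054 = 0.033171
Relative intensity = 0.033171 / 0.316159 × 100 = 10.5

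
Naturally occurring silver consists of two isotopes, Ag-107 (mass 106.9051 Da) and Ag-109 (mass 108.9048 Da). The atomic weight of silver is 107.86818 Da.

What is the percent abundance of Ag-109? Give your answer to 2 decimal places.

48.16%

Let x be the fractional abundance of Ag-107; then Ag-109 has abundance 1 − x.
106.9051·x + 108.9048·(1 − x) = 107.86818
(106.9051 − 108.9048)·x = 107.86818 − 108.9048
x = -1.03662 / -1.9997 = 0.51839 → 51.84% Ag-107, 48.16% Ag-109.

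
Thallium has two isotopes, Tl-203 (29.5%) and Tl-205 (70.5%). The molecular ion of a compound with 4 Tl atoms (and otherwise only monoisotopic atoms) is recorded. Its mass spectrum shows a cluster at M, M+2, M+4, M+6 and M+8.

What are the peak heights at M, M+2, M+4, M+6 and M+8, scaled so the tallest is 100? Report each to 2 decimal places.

Expanding (0.295 + 0.705)^4:
P(M) = 0.295^4 = 0.007573
P(M+2) = 4 × 0.295^3 × 0.705^1 = 0.072396
P(M+4) = 6 × 0.295^2 × 0.705^2 = 0.259522
P(M+6) = 4 × 0.295^1 × 0.705^3 = 0.413475
P(M+8) = 0.705^4 = 0.247034
The M+6 peak is largest (0.413475); scaling to 100 gives 1.83 : 17.51 : 62.77 : 100.00 : 59.75.

1.83 : 17.51 : 62.77 : 100.00 : 59.75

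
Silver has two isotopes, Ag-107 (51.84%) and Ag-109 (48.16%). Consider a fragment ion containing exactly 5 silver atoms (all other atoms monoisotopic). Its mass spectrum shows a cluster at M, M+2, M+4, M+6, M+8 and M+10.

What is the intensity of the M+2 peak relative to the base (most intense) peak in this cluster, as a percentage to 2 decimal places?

53.82%

Term probabilities: M 0.0374, M+2 0.1739, M+4 0.3231, M+6 0.3002, M+8 0.1394, M+10 0.0259. Base peak = M+4.
P(M+4) = C(5,2) × 0.5184^3 × 0.4816^2 = 10 × 0.13931407 × 0.23193856 = 0.323123 (base)
P(M+2) = C(5,1) × 0.5184^4 × 0.4816^1 = 5 × 0.07222041 × 0.4816 = 0.173907
Relative intensity = 0.173907 / 0.323123 × 100 = 53.82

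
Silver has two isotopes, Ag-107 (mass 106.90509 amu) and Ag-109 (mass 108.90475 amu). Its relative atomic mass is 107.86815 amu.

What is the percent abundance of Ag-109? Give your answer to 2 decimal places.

Writing the weighted mean with unknown fraction x of Ag-107:
106.90509·x + 108.90475·(1 − x) = 107.86815
(106.90509 − 108.90475)·x = 107.86815 − 108.90475
x = -1.03660 / -1.99966 = 0.51839 → 51.84% Ag-107, 48.16% Ag-109.

48.16%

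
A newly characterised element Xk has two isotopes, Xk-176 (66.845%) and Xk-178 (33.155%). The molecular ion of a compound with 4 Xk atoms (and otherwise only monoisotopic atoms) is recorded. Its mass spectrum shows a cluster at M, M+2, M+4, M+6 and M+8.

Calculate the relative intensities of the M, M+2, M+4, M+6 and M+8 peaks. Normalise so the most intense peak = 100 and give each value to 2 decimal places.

50.40 : 100.00 : 74.40 : 24.60 : 3.05

The 4 Xk atoms are independent, so intensities follow the terms of (0.66845 + 0.33155)^4.
P(M) = 0.66845^4 = 0.199653
P(M+2) = 4 × 0.66845^3 × 0.33155^1 = 0.396110
P(M+4) = 6 × 0.66845^2 × 0.33155^2 = 0.294705
P(M+6) = 4 × 0.66845^1 × 0.33155^3 = 0.097449
P(M+8) = 0.33155^4 = 0.012084
The M+2 peak is largest (0.396110); scaling to 100 gives 50.40 : 100.00 : 74.40 : 24.60 : 3.05.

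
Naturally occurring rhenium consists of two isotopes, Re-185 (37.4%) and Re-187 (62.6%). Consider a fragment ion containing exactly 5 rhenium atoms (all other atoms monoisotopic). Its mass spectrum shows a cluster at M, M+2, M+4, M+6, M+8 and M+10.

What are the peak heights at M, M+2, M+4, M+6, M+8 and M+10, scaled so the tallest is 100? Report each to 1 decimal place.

Expanding (0.374 + 0.626)^5:
P(M) = 0.374^5 = 0.007317
P(M+2) = 5 × 0.374^4 × 0.626^1 = 0.061239
P(M+4) = 10 × 0.374^3 × 0.626^2 = 0.205005
P(M+6) = 10 × 0.374^2 × 0.626^3 = 0.343136
P(M+8) = 5 × 0.374^1 × 0.626^4 = 0.287170
P(M+10) = 0.626^5 = 0.096133
The M+6 peak is largest (0.343136); scaling to 100 gives 2.1 : 17.8 : 59.7 : 100.0 : 83.7 : 28.0.

2.1 : 17.8 : 59.7 : 100.0 : 83.7 : 28.0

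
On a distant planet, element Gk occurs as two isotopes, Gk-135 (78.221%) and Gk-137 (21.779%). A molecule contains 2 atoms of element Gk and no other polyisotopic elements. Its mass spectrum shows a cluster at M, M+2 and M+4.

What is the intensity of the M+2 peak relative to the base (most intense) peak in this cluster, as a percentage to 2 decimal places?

(0.78221 + 0.21779)^2 gives M 0.6119, M+2 0.3407, M+4 0.0474; the largest is M.
P(M) = C(2,0) × 0.78221^2 × 0.21779^0 = 1 × 0.61185248 × 1.0000 = 0.611852 (base)
P(M+2) = C(2,1) × 0.78221^1 × 0.21779^1 = 2 × 0.78221 × 0.21779 = 0.340715
Relative intensity = 0.340715 / 0.611852 × 100 = 55.69

55.69%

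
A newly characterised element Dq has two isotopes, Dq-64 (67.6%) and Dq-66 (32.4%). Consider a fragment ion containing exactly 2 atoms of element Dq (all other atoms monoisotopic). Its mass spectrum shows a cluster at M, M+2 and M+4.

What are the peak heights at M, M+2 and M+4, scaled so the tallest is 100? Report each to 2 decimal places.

100.00 : 95.86 : 22.97

Expanding (0.676 + 0.324)^2:
P(M) = 0.676^2 = 0.456976
P(M+2) = 2 × 0.676^1 × 0.324^1 = 0.438048
P(M+4) = 0.324^2 = 0.104976
The M peak is largest (0.456976); scaling to 100 gives 100.00 : 95.86 : 22.97.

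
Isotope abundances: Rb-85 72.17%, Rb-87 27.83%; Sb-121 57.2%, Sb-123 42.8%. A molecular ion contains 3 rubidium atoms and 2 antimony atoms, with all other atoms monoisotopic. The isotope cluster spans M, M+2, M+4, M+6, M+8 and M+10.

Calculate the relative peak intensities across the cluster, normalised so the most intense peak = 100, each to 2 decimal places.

Rubidium pattern (n=3): 0.37589809 : 0.43485841 : 0.16768892 : 0.02155458
Antimony pattern (n=2): 0.327184 : 0.489632 : 0.183184
Convolve the two distributions (both contribute in 2-u steps):
  M: 0.37589809×0.327184 = 0.122988
  M+2: 0.37589809×0.489632 + 0.43485841×0.327184 = 0.326330
  M+4: 0.37589809×0.183184 + 0.43485841×0.489632 + 0.16768892×0.327184 = 0.336644
  M+6: 0.43485841×0.183184 + 0.16768892×0.489632 + 0.02155458×0.327184 = 0.168817
  M+8: 0.16768892×0.183184 + 0.02155458×0.489632 = 0.041272
  M+10: 0.02155458×0.183184 = 0.003948
Scale to base peak (0.336644) = 100: 36.53 : 96.94 : 100.00 : 50.15 : 12.26 : 1.17

36.53 : 96.94 : 100.00 : 50.15 : 12.26 : 1.17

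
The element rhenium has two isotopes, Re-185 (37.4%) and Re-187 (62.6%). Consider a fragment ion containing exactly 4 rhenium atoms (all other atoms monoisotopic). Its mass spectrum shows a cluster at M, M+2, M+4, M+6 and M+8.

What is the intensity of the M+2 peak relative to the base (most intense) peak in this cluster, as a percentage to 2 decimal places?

35.69%

Term probabilities: M 0.0196, M+2 0.1310, M+4 0.3289, M+6 0.3670, M+8 0.1536. Base peak = M+6.
P(M+6) = C(4,3) × 0.374^1 × 0.626^3 = 4 × 0.3740 × 0.24531438 = 0.366990 (base)
P(M+2) = C(4,1) × 0.374^3 × 0.626^1 = 4 × 0.05231362 × 0.6260 = 0.130993
Relative intensity = 0.130993 / 0.366990 × 100 = 35.69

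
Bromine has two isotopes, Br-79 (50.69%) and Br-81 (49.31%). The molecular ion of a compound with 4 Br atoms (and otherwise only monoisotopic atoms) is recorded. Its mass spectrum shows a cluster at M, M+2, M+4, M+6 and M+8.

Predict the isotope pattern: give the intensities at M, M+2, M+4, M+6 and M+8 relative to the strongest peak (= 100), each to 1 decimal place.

Each Br atom is independently Br-79 (p = 0.5069) or Br-81 (q = 0.4931); the cluster is the binomial expansion (p + q)^4.
P(M) = 0.5069^4 = 0.066022
P(M+2) = 4 × 0.5069^3 × 0.4931^1 = 0.256899
P(M+4) = 6 × 0.5069^2 × 0.4931^2 = 0.374857
P(M+6) = 4 × 0.5069^1 × 0.4931^3 = 0.243101
P(M+8) = 0.4931^4 = 0.059121
The M+4 peak is largest (0.374857); scaling to 100 gives 17.6 : 68.5 : 100.0 : 64.9 : 15.8.

17.6 : 68.5 : 100.0 : 64.9 : 15.8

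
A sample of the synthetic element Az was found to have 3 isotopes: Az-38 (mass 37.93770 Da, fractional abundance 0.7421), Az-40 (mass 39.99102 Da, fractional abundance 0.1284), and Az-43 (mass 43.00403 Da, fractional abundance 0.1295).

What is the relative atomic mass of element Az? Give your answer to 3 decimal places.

Average mass = Σ (abundance × isotope mass) = 0.7421 × 37.93770 + 0.1284 × 39.99102 + 0.1295 × 43.00403
= 28.153567 + 5.134847 + 5.569022 = 38.857436 Da

38.857 Da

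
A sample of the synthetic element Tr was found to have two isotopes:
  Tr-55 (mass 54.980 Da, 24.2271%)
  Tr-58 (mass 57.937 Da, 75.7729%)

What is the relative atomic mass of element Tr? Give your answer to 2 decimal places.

57.22 Da

Average mass = Σ (abundance × isotope mass) = 0.242271 × 54.980 + 0.757729 × 57.937
= 13.3201 + 43.9005 = 57.2206 Da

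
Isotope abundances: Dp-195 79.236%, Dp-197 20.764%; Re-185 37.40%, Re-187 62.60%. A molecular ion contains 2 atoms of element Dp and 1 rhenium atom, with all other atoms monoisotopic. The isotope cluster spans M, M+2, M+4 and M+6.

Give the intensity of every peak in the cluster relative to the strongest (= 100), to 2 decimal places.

45.50 : 100.00 : 43.04 : 5.23

Element Dp pattern (n=2): 0.62783437 : 0.32905126 : 0.04311437
Rhenium pattern (n=1): 0.3740 : 0.6260
Convolve the two distributions (both contribute in 2-u steps):
  M: 0.62783437×0.3740 = 0.234810
  M+2: 0.62783437×0.6260 + 0.32905126×0.3740 = 0.516089
  M+4: 0.32905126×0.6260 + 0.04311437×0.3740 = 0.222111
  M+6: 0.04311437×0.6260 = 0.026990
Scale to base peak (0.516089) = 100: 45.50 : 100.00 : 43.04 : 5.23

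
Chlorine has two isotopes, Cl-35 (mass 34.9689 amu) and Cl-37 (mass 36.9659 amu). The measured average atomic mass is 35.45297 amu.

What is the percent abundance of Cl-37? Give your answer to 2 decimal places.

24.24%

With x = fraction of Cl-35 (so Cl-37 is 1 − x):
34.9689·x + 36.9659·(1 − x) = 35.45297
(34.9689 − 36.9659)·x = 35.45297 − 36.9659
x = -1.51293 / -1.9970 = 0.75760 → 75.76% Cl-35, 24.24% Cl-37.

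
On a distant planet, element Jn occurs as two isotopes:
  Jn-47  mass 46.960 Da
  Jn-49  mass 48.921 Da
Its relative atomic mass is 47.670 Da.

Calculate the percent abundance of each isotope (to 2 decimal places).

With x = fraction of Jn-47 (so Jn-49 is 1 − x):
46.960·x + 48.921·(1 − x) = 47.670
(46.960 − 48.921)·x = 47.670 − 48.921
x = -1.251 / -1.961 = 0.63794 → 63.79% Jn-47, 36.21% Jn-49.

Jn-47: 63.79%, Jn-49: 36.21%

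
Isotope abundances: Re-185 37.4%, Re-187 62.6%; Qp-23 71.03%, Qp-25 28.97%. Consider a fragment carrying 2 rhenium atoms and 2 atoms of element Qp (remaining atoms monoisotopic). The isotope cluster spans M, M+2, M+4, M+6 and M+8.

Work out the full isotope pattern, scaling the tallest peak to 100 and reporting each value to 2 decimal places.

Rhenium pattern (n=2): 0.139876 : 0.468248 : 0.391876
Element Qp pattern (n=2): 0.50452609 : 0.41154782 : 0.08392609
Convolve the two distributions (both contribute in 2-u steps):
  M: 0.139876×0.50452609 = 0.070571
  M+2: 0.139876×0.41154782 + 0.468248×0.50452609 = 0.293809
  M+4: 0.139876×0.08392609 + 0.468248×0.41154782 + 0.391876×0.50452609 = 0.402157
  M+6: 0.468248×0.08392609 + 0.391876×0.41154782 = 0.200574
  M+8: 0.391876×0.08392609 = 0.032889
Scale to base peak (0.402157) = 100: 17.55 : 73.06 : 100.00 : 49.87 : 8.18

17.55 : 73.06 : 100.00 : 49.87 : 8.18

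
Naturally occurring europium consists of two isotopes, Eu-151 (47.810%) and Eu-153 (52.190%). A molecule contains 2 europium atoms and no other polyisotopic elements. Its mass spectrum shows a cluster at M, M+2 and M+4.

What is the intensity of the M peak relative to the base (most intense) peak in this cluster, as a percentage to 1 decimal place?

45.8%

Binomial terms of (0.47810 + 0.52190)^2: M 0.2286, M+2 0.4990, M+4 0.2724 → M+2 is the base peak.
P(M+2) = C(2,1) × 0.47810^1 × 0.52190^1 = 2 × 0.4781 × 0.5219 = 0.499041 (base)
P(M) = C(2,0) × 0.47810^2 × 0.52190^0 = 1 × 0.22857961 × 1.0000 = 0.228580
Relative intensity = 0.228580 / 0.499041 × 100 = 45.8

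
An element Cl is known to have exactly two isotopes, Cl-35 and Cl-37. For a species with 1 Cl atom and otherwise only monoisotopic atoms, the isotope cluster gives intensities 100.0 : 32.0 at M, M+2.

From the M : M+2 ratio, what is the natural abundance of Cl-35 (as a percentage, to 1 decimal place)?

75.8%

If p is the fraction of Cl that is Cl-35, then I(M+2)/I(M) = [C(1,1)·p^0·(1−p)] / p^1 = 1·(1−p)/p = 32.0/100.0 = 0.3200
(1−p)/p = 0.3200/1 = 0.3200  ⇒  p = 1/(1 + 0.3200) = 0.7576
Cl-35: 75.8%, Cl-37: 24.2%.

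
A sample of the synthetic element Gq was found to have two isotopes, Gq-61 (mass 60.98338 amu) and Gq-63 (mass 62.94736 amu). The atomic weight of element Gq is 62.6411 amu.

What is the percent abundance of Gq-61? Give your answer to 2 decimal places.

With x = fraction of Gq-61 (so Gq-63 is 1 − x):
60.98338·x + 62.94736·(1 − x) = 62.6411
(60.98338 − 62.94736)·x = 62.6411 − 62.94736
x = -0.30626 / -1.96398 = 0.15594 → 15.59% Gq-61, 84.41% Gq-63.

15.59%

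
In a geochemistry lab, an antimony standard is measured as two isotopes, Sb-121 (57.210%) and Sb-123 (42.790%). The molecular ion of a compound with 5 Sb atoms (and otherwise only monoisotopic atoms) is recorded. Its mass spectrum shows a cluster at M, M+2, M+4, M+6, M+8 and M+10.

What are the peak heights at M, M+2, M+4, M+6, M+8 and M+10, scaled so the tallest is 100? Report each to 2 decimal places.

17.88 : 66.85 : 100.00 : 74.79 : 27.97 : 4.18

Each Sb atom is independently Sb-121 (p = 0.57210) or Sb-123 (q = 0.42790); the cluster is the binomial expansion (p + q)^5.
P(M) = 0.57210^5 = 0.061286
P(M+2) = 5 × 0.57210^4 × 0.42790^1 = 0.229192
P(M+4) = 10 × 0.57210^3 × 0.42790^2 = 0.342847
P(M+6) = 10 × 0.57210^2 × 0.42790^3 = 0.256431
P(M+8) = 5 × 0.57210^1 × 0.42790^4 = 0.095898
P(M+10) = 0.42790^5 = 0.014345
The M+4 peak is largest (0.342847); scaling to 100 gives 17.88 : 66.85 : 100.00 : 74.79 : 27.97 : 4.18.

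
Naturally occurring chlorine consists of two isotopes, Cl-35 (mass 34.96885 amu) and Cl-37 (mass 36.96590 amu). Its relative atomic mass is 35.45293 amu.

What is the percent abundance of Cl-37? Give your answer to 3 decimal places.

With x = fraction of Cl-35 (so Cl-37 is 1 − x):
34.96885·x + 36.96590·(1 − x) = 35.45293
(34.96885 − 36.96590)·x = 35.45293 − 36.96590
x = -1.51297 / -1.99705 = 0.75760 → 75.760% Cl-35, 24.240% Cl-37.

24.240%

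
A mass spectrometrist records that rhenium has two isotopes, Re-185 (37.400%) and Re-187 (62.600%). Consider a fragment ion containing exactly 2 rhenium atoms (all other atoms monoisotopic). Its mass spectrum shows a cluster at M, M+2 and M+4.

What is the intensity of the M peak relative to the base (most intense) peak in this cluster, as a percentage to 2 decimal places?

Term probabilities: M 0.1399, M+2 0.4682, M+4 0.3919. Base peak = M+2.
P(M+2) = C(2,1) × 0.37400^1 × 0.62600^1 = 2 × 0.3740 × 0.6260 = 0.468248 (base)
P(M) = C(2,0) × 0.37400^2 × 0.62600^0 = 1 × 0.139876 × 1.0000 = 0.139876
Relative intensity = 0.139876 / 0.468248 × 100 = 29.87

29.87%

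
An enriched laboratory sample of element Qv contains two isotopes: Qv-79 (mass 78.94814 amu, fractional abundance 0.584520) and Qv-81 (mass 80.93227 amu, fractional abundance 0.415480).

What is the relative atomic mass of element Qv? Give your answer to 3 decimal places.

79.773 amu

Ar = Σ fᵢ·mᵢ = 0.584520 × 78.94814 + 0.415480 × 80.93227
= 46.146767 + 33.625740 = 79.772507 amu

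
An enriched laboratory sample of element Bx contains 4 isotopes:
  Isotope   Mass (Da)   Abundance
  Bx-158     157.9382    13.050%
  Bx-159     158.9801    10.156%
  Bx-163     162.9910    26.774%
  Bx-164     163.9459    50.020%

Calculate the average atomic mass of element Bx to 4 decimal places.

162.4019 Da

Ar = Σ fᵢ·mᵢ = 0.13050 × 157.9382 + 0.10156 × 158.9801 + 0.26774 × 162.9910 + 0.50020 × 163.9459
= 20.61094 + 16.14602 + 43.63921 + 82.00574 = 162.40191 Da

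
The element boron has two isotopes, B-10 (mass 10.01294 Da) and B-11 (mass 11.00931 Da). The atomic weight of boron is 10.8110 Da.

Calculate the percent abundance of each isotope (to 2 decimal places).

With x = fraction of B-10 (so B-11 is 1 − x):
10.01294·x + 11.00931·(1 − x) = 10.8110
(10.01294 − 11.00931)·x = 10.8110 − 11.00931
x = -0.19831 / -0.99637 = 0.19903 → 19.90% B-10, 80.10% B-11.

B-10: 19.90%, B-11: 80.10%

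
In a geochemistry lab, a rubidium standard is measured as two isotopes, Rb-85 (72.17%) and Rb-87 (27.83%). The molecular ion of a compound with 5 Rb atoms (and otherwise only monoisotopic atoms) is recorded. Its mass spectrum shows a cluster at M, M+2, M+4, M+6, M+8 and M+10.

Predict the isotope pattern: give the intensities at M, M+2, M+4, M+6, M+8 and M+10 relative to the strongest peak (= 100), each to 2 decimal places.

51.86 : 100.00 : 77.12 : 29.74 : 5.73 : 0.44

The 5 Rb atoms are independent, so intensities follow the terms of (0.7217 + 0.2783)^5.
P(M) = 0.7217^5 = 0.195787
P(M+2) = 5 × 0.7217^4 × 0.2783^1 = 0.377494
P(M+4) = 10 × 0.7217^3 × 0.2783^2 = 0.291136
P(M+6) = 10 × 0.7217^2 × 0.2783^3 = 0.112267
P(M+8) = 5 × 0.7217^1 × 0.2783^4 = 0.021646
P(M+10) = 0.2783^5 = 0.001669
The M+2 peak is largest (0.377494); scaling to 100 gives 51.86 : 100.00 : 77.12 : 29.74 : 5.73 : 0.44.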